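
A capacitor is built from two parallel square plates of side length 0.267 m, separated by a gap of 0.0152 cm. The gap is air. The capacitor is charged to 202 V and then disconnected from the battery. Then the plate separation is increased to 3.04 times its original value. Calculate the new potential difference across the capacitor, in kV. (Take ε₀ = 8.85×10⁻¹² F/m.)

V ≈ 0.614 kV

A = (0.267 m)² = 7.13×10⁻² m².
Initially C₁ = ε₀A/d = 8.85×10⁻¹² × 7.13×10⁻² / 1.52×10⁻⁴ = 4.15×10⁻⁹ F.
V₁ = 2.02×10² V.
Isolated ⇒ Q is held fixed. C₂ = 0.329 C₁ and V = Q/C, so V₂/V₁ = C₁/C₂ = 3.04.
V₂ = 3.04 × 2.02×10² = 6.14×10² V.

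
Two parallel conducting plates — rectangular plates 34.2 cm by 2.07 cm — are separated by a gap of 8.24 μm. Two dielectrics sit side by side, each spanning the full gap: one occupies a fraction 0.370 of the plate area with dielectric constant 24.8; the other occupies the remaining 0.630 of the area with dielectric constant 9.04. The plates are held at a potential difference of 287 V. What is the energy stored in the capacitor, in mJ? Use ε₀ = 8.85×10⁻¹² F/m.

4.66 mJ

A = 34.2 × 2.07 cm² = 7.08×10⁻³ m².
Side-by-side slabs ⇒ two capacitors in parallel, each spanning the full gap.
C₁ = κ₁ε₀A₁/d = 24.8 × 8.85×10⁻¹² × 2.62×10⁻³ / 8.24×10⁻⁶ = 6.98×10⁻⁸ F.
C₂ = κ₂ε₀A₂/d = 9.04 × 8.85×10⁻¹² × 4.46×10⁻³ / 8.24×10⁻⁶ = 4.33×10⁻⁸ F.
C = C₁ + C₂ = 1.13×10⁻⁷ F.
U = ½CV² = ½ × 1.13×10⁻⁷ × (287)² = 4.66×10⁻³ J.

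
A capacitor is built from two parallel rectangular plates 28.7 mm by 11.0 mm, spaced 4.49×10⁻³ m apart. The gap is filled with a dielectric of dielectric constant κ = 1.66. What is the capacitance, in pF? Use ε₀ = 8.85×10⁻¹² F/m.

A = 28.7 × 11.0 mm² = 3.16×10⁻⁴ m².
C = κε₀A/d = 1.66 × 8.85×10⁻¹² × 3.16×10⁻⁴ / 4.49×10⁻³ = 1.03×10⁻¹² F.

C ≈ 1.03 pF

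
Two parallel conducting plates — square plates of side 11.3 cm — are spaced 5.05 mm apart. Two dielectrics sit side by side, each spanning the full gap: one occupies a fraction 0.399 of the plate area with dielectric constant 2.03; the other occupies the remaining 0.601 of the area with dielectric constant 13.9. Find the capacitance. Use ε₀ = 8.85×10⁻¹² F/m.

A = (11.3 cm)² = 1.28×10⁻² m².
Side-by-side slabs ⇒ two capacitors in parallel, each spanning the full gap.
C₁ = κ₁ε₀A₁/d = 2.03 × 8.85×10⁻¹² × 5.09×10⁻³ / 5.05×10⁻³ = 1.81×10⁻¹¹ F.
C₂ = κ₂ε₀A₂/d = 13.9 × 8.85×10⁻¹² × 7.67×10⁻³ / 5.05×10⁻³ = 1.87×10⁻¹⁰ F.
C = C₁ + C₂ = 2.05×10⁻¹⁰ F.

C ≈ 205 pF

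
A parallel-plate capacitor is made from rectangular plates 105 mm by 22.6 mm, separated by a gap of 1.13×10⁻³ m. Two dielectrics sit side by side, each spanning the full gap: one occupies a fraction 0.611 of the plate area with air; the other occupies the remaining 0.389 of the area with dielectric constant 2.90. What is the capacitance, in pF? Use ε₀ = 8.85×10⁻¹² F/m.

C ≈ 32.3 pF

A = 105 × 22.6 mm² = 2.37×10⁻³ m².
Side-by-side slabs ⇒ two capacitors in parallel, each spanning the full gap.
C₁ = κ₁ε₀A₁/d = 1.00 × 8.85×10⁻¹² × 1.45×10⁻³ / 1.13×10⁻³ = 1.14×10⁻¹¹ F.
C₂ = κ₂ε₀A₂/d = 2.90 × 8.85×10⁻¹² × 9.23×10⁻⁴ / 1.13×10⁻³ = 2.10×10⁻¹¹ F.
C = C₁ + C₂ = 3.23×10⁻¹¹ F.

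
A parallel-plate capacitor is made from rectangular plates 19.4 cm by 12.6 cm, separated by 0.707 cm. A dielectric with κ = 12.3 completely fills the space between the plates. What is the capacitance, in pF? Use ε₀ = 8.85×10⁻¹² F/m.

376 pF

A = 19.4 × 12.6 cm² = 2.44×10⁻² m².
C = κε₀A/d = 12.3 × 8.85×10⁻¹² × 2.44×10⁻² / 7.07×10⁻³ = 3.76×10⁻¹⁰ F.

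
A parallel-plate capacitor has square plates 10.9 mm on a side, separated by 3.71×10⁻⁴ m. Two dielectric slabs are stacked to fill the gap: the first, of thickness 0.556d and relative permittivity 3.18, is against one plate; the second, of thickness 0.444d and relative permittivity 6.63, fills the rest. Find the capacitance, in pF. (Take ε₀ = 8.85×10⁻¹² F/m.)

A = (10.9 mm)² = 1.19×10⁻⁴ m².
Stacked slabs ⇒ two capacitors in series, each with the full plate area.
C₁ = κ₁ε₀A/d₁ = 3.18 × 8.85×10⁻¹² × 1.19×10⁻⁴ / 2.06×10⁻⁴ = 1.62×10⁻¹¹ F.
C₂ = κ₂ε₀A/d₂ = 6.63 × 8.85×10⁻¹² × 1.19×10⁻⁴ / 1.65×10⁻⁴ = 4.23×10⁻¹¹ F.
C = (1/C₁ + 1/C₂)⁻¹ = 1.17×10⁻¹¹ F.

C ≈ 11.7 pF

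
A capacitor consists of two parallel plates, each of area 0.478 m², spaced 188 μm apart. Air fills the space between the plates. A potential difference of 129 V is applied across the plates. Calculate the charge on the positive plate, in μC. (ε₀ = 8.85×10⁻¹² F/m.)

Q ≈ 2.90 μC

C = ε₀A/d = 8.85×10⁻¹² × 0.478 / 1.88×10⁻⁴ = 2.25×10⁻⁸ F.
Q = CV = 2.25×10⁻⁸ × 129 = 2.90×10⁻⁶ C.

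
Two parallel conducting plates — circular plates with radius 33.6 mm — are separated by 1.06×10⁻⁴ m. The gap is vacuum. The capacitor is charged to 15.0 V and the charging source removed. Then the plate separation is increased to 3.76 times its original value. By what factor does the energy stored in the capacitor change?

Isolated ⇒ Q is held fixed.
C₂ = 0.266 C₁ and U = Q²/(2C), so U₂/U₁ = C₁/C₂ = 3.76.

U₂/U₁ ≈ 3.76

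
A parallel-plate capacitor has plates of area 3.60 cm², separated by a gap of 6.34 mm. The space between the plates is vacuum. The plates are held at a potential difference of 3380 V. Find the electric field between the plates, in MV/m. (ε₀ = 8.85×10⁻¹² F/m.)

E ≈ 0.533 MV/m

E = V/d = 3380 / 6.34×10⁻³ = 5.33×10⁵ V/m.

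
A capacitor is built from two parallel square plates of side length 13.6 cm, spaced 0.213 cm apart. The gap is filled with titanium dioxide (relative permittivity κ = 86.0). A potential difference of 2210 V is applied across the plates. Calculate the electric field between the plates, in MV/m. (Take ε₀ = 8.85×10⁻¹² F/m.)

E = V/d = 2210 / 2.13×10⁻³ = 1.04×10⁶ V/m.

E ≈ 1.04 MV/m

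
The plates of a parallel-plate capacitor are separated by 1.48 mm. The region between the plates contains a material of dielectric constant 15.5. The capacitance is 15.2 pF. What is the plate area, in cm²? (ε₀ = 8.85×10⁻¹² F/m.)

A = Cd/(κε₀) = 1.52×10⁻¹¹ × 1.48×10⁻³ / (15.5 × 8.85×10⁻¹²) = 1.64×10⁻⁴ m².

1.64 cm²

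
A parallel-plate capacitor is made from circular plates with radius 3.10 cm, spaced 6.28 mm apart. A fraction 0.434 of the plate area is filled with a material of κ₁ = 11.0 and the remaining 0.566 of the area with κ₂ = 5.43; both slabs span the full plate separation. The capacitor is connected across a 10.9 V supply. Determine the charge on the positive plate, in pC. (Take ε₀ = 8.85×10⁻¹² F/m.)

A = π(3.10 cm)² = 3.02×10⁻³ m².
Side-by-side slabs ⇒ two capacitors in parallel, each spanning the full gap.
C₁ = κ₁ε₀A₁/d = 11.0 × 8.85×10⁻¹² × 1.31×10⁻³ / 6.28×10⁻³ = 2.03×10⁻¹¹ F.
C₂ = κ₂ε₀A₂/d = 5.43 × 8.85×10⁻¹² × 1.71×10⁻³ / 6.28×10⁻³ = 1.31×10⁻¹¹ F.
C = C₁ + C₂ = 3.34×10⁻¹¹ F.
Q = CV = 3.34×10⁻¹¹ × 10.9 = 3.64×10⁻¹⁰ C.

Q ≈ 364 pC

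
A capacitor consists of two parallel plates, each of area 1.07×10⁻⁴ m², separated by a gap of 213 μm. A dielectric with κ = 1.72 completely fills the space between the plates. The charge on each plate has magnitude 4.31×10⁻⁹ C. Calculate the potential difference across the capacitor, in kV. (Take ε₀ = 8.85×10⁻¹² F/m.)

C = κε₀A/d = 1.72 × 8.85×10⁻¹² × 1.07×10⁻⁴ / 2.13×10⁻⁴ = 7.65×10⁻¹² F.
V = Q/C = 4.31×10⁻⁹ / 7.65×10⁻¹² = 5.64×10² V.

0.564 kV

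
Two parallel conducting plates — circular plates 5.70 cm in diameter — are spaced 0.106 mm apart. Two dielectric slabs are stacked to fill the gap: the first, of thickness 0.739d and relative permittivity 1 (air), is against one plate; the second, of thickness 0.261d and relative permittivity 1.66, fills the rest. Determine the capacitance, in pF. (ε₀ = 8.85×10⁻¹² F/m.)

A = π(5.70/2 cm)² = 2.55×10⁻³ m².
Stacked slabs ⇒ two capacitors in series, each with the full plate area.
C₁ = κ₁ε₀A/d₁ = 1.00 × 8.85×10⁻¹² × 2.55×10⁻³ / 7.83×10⁻⁵ = 2.88×10⁻¹⁰ F.
C₂ = κ₂ε₀A/d₂ = 1.66 × 8.85×10⁻¹² × 2.55×10⁻³ / 2.77×10⁻⁵ = 1.36×10⁻⁹ F.
C = (1/C₁ + 1/C₂)⁻¹ = 2.38×10⁻¹⁰ F.

C ≈ 238 pF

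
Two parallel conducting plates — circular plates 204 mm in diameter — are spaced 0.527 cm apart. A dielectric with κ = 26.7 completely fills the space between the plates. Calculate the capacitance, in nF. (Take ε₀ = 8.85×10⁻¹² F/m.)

C ≈ 1.47 nF

A = π(204/2 mm)² = 3.27×10⁻² m².
C = κε₀A/d = 26.7 × 8.85×10⁻¹² × 3.27×10⁻² / 5.27×10⁻³ = 1.47×10⁻⁹ F.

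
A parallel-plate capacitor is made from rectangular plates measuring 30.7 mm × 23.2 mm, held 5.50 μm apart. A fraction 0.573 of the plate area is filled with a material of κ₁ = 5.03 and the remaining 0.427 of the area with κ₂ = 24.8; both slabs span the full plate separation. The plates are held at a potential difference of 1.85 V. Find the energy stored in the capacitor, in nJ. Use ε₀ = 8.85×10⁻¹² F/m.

A = 30.7 × 23.2 mm² = 7.12×10⁻⁴ m².
Side-by-side slabs ⇒ two capacitors in parallel, each spanning the full gap.
C₁ = κ₁ε₀A₁/d = 5.03 × 8.85×10⁻¹² × 4.08×10⁻⁴ / 5.50×10⁻⁶ = 3.30×10⁻⁹ F.
C₂ = κ₂ε₀A₂/d = 24.8 × 8.85×10⁻¹² × 3.04×10⁻⁴ / 5.50×10⁻⁶ = 1.21×10⁻⁸ F.
C = C₁ + C₂ = 1.54×10⁻⁸ F.
U = ½CV² = ½ × 1.54×10⁻⁸ × (1.85)² = 2.64×10⁻⁸ J.

U ≈ 26.4 nJ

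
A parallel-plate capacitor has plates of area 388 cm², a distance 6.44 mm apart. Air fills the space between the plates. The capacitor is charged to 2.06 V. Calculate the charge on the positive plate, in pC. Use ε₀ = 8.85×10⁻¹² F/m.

A = 388 cm² = 3.88×10⁻² m².
C = ε₀A/d = 8.85×10⁻¹² × 3.88×10⁻² / 6.44×10⁻³ = 5.33×10⁻¹¹ F.
Q = CV = 5.33×10⁻¹¹ × 2.06 = 1.10×10⁻¹⁰ C.

110 pC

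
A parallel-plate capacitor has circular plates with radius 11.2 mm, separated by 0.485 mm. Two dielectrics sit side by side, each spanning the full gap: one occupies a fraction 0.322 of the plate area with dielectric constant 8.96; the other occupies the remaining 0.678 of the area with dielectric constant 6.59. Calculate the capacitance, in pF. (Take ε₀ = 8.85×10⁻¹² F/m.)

52.9 pF

A = π(11.2 mm)² = 3.94×10⁻⁴ m².
Side-by-side slabs ⇒ two capacitors in parallel, each spanning the full gap.
C₁ = κ₁ε₀A₁/d = 8.96 × 8.85×10⁻¹² × 1.27×10⁻⁴ / 4.85×10⁻⁴ = 2.07×10⁻¹¹ F.
C₂ = κ₂ε₀A₂/d = 6.59 × 8.85×10⁻¹² × 2.67×10⁻⁴ / 4.85×10⁻⁴ = 3.21×10⁻¹¹ F.
C = C₁ + C₂ = 5.29×10⁻¹¹ F.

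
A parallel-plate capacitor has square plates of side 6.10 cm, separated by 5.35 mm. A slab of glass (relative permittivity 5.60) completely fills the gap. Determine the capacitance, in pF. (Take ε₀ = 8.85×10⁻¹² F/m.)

A = (6.10 cm)² = 3.72×10⁻³ m².
C = κε₀A/d = 5.60 × 8.85×10⁻¹² × 3.72×10⁻³ / 5.35×10⁻³ = 3.45×10⁻¹¹ F.

C ≈ 34.5 pF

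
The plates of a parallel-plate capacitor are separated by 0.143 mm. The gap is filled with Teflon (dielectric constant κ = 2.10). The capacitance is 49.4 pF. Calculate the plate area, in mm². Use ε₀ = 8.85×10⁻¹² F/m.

A = Cd/(κε₀) = 4.94×10⁻¹¹ × 1.43×10⁻⁴ / (2.10 × 8.85×10⁻¹²) = 3.80×10⁻⁴ m².

A ≈ 380 mm²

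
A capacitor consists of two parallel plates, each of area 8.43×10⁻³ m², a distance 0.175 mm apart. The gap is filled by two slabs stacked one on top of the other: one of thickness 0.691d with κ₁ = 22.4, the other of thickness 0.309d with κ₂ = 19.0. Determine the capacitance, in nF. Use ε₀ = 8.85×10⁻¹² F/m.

Stacked slabs ⇒ two capacitors in series, each with the full plate area.
C₁ = κ₁ε₀A/d₁ = 22.4 × 8.85×10⁻¹² × 8.43×10⁻³ / 1.21×10⁻⁴ = 1.38×10⁻⁸ F.
C₂ = κ₂ε₀A/d₂ = 19.0 × 8.85×10⁻¹² × 8.43×10⁻³ / 5.41×10⁻⁵ = 2.62×10⁻⁸ F.
C = (1/C₁ + 1/C₂)⁻¹ = 9.05×10⁻⁹ F.

C ≈ 9.05 nF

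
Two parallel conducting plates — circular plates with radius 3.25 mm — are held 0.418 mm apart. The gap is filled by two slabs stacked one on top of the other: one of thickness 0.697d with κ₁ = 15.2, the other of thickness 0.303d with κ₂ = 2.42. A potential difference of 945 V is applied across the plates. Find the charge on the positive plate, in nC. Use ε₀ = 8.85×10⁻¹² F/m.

Q ≈ 3.88 nC

A = π(3.25 mm)² = 3.32×10⁻⁵ m².
Stacked slabs ⇒ two capacitors in series, each with the full plate area.
C₁ = κ₁ε₀A/d₁ = 15.2 × 8.85×10⁻¹² × 3.32×10⁻⁵ / 2.91×10⁻⁴ = 1.53×10⁻¹¹ F.
C₂ = κ₂ε₀A/d₂ = 2.42 × 8.85×10⁻¹² × 3.32×10⁻⁵ / 1.27×10⁻⁴ = 5.61×10⁻¹² F.
C = (1/C₁ + 1/C₂)⁻¹ = 4.11×10⁻¹² F.
Q = CV = 4.11×10⁻¹² × 945 = 3.88×10⁻⁹ C.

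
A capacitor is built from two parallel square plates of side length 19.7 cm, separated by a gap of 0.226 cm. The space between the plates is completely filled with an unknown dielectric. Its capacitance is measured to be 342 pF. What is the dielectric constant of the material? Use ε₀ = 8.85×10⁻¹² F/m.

A = (19.7 cm)² = 3.88×10⁻² m².
κ = Cd/(ε₀A) = 3.42×10⁻¹⁰ × 2.26×10⁻³ / (8.85×10⁻¹² × 3.88×10⁻²) = 2.25.

2.25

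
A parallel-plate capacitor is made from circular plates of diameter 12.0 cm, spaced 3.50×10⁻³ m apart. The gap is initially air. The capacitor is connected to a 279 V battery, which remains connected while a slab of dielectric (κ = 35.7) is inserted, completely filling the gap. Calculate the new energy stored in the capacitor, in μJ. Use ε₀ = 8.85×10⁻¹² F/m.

A = π(12.0/2 cm)² = 1.13×10⁻² m².
Initially C₁ = ε₀A/d = 8.85×10⁻¹² × 1.13×10⁻² / 3.50×10⁻³ = 2.86×10⁻¹¹ F.
U₁ = 1.11×10⁻⁶ J.
Battery connected ⇒ V is held fixed. C₂ = 35.7 C₁ and U = ½CV², so U₂/U₁ = C₂/C₁ = 35.7.
U₂ = 35.7 × 1.11×10⁻⁶ = 3.97×10⁻⁵ J.

U ≈ 39.7 μJ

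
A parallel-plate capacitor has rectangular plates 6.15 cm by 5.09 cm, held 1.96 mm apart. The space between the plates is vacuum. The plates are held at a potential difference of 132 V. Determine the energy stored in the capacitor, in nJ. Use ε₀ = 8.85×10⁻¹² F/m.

A = 6.15 × 5.09 cm² = 3.13×10⁻³ m².
C = ε₀A/d = 8.85×10⁻¹² × 3.13×10⁻³ / 1.96×10⁻³ = 1.41×10⁻¹¹ F.
U = ½CV² = ½ × 1.41×10⁻¹¹ × (132)² = 1.23×10⁻⁷ J.

U ≈ 123 nJ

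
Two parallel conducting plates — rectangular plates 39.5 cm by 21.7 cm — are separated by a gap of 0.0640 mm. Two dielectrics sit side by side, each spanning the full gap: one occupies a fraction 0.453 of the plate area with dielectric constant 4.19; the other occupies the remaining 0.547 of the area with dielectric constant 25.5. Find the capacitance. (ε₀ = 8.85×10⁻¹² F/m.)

A = 39.5 × 21.7 cm² = 8.57×10⁻² m².
Side-by-side slabs ⇒ two capacitors in parallel, each spanning the full gap.
C₁ = κ₁ε₀A₁/d = 4.19 × 8.85×10⁻¹² × 3.88×10⁻² / 6.40×10⁻⁵ = 2.25×10⁻⁸ F.
C₂ = κ₂ε₀A₂/d = 25.5 × 8.85×10⁻¹² × 4.69×10⁻² / 6.40×10⁻⁵ = 1.65×10⁻⁷ F.
C = C₁ + C₂ = 1.88×10⁻⁷ F.

C ≈ 188 nF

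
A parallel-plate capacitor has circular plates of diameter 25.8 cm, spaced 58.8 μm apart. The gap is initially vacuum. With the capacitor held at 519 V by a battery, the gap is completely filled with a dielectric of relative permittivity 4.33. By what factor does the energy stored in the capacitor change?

Battery connected ⇒ V is held fixed.
C₂ = 4.33 C₁ and U = ½CV², so U₂/U₁ = C₂/C₁ = 4.33.

4.33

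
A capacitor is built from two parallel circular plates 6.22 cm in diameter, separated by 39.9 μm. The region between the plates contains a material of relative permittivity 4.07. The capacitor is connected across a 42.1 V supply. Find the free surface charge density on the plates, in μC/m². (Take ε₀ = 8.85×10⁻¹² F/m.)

A = π(6.22/2 cm)² = 3.04×10⁻³ m².
C = κε₀A/d = 4.07 × 8.85×10⁻¹² × 3.04×10⁻³ / 3.99×10⁻⁵ = 2.74×10⁻⁹ F.
σ = Q/A = CV/A = 2.74×10⁻⁹ × 42.1 / 3.04×10⁻³ = 3.80×10⁻⁵ C/m².

σ ≈ 38.0 μC/m²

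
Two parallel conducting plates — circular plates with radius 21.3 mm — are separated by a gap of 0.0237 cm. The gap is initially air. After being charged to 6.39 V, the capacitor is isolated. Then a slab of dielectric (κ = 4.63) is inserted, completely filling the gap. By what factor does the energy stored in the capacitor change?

U₂/U₁ ≈ 0.216

Isolated ⇒ Q is held fixed.
C₂ = 4.63 C₁ and U = Q²/(2C), so U₂/U₁ = C₁/C₂ = 0.216.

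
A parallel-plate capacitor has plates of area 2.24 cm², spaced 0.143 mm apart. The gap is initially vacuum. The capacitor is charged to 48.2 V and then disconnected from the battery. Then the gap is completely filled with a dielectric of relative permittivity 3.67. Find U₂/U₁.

0.272

Isolated ⇒ Q is held fixed.
C₂ = 3.67 C₁ and U = Q²/(2C), so U₂/U₁ = C₁/C₂ = 0.272.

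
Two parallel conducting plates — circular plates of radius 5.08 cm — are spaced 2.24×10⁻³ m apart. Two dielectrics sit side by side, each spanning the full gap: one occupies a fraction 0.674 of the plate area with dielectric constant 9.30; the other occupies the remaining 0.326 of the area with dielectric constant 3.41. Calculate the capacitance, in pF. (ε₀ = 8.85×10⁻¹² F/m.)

236 pF

A = π(5.08 cm)² = 8.11×10⁻³ m².
Side-by-side slabs ⇒ two capacitors in parallel, each spanning the full gap.
C₁ = κ₁ε₀A₁/d = 9.30 × 8.85×10⁻¹² × 5.46×10⁻³ / 2.24×10⁻³ = 2.01×10⁻¹⁰ F.
C₂ = κ₂ε₀A₂/d = 3.41 × 8.85×10⁻¹² × 2.64×10⁻³ / 2.24×10⁻³ = 3.56×10⁻¹¹ F.
C = C₁ + C₂ = 2.36×10⁻¹⁰ F.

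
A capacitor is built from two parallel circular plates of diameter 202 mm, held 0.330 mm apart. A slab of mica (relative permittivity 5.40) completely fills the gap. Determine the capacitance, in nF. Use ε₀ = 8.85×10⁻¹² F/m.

A = π(202/2 mm)² = 3.20×10⁻² m².
C = κε₀A/d = 5.40 × 8.85×10⁻¹² × 3.20×10⁻² / 3.30×10⁻⁴ = 4.64×10⁻⁹ F.

4.64 nF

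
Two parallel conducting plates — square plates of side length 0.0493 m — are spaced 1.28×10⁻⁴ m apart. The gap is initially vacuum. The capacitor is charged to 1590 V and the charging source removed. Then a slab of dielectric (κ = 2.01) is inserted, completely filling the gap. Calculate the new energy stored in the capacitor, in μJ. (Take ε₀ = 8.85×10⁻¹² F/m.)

A = (0.0493 m)² = 2.43×10⁻³ m².
Initially C₁ = ε₀A/d = 8.85×10⁻¹² × 2.43×10⁻³ / 1.28×10⁻⁴ = 1.68×10⁻¹⁰ F.
U₁ = 2.12×10⁻⁴ J.
Isolated ⇒ Q is held fixed. C₂ = 2.01 C₁ and U = Q²/(2C), so U₂/U₁ = C₁/C₂ = 0.498.
U₂ = 0.498 × 2.12×10⁻⁴ = 1.06×10⁻⁴ J.

U ≈ 106 μJ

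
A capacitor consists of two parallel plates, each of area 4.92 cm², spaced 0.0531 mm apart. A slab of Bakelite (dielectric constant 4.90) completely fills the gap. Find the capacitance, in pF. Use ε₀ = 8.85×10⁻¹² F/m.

C ≈ 402 pF

A = 4.92 cm² = 4.92×10⁻⁴ m².
C = κε₀A/d = 4.90 × 8.85×10⁻¹² × 4.92×10⁻⁴ / 5.31×10⁻⁵ = 4.02×10⁻¹⁰ F.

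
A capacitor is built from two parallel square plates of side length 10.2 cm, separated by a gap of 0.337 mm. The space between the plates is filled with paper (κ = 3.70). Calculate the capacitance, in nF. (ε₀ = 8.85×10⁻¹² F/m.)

1.01 nF

A = (10.2 cm)² = 1.04×10⁻² m².
C = κε₀A/d = 3.70 × 8.85×10⁻¹² × 1.04×10⁻² / 3.37×10⁻⁴ = 1.01×10⁻⁹ F.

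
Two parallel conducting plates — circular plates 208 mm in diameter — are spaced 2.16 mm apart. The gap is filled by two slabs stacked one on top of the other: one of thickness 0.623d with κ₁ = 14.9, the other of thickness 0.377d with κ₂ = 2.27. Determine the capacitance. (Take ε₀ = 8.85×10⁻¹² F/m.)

0.670 nF

A = π(208/2 mm)² = 3.40×10⁻² m².
Stacked slabs ⇒ two capacitors in series, each with the full plate area.
C₁ = κ₁ε₀A/d₁ = 14.9 × 8.85×10⁻¹² × 3.40×10⁻² / 1.35×10⁻³ = 3.33×10⁻⁹ F.
C₂ = κ₂ε₀A/d₂ = 2.27 × 8.85×10⁻¹² × 3.40×10⁻² / 8.14×10⁻⁴ = 8.38×10⁻¹⁰ F.
C = (1/C₁ + 1/C₂)⁻¹ = 6.70×10⁻¹⁰ F.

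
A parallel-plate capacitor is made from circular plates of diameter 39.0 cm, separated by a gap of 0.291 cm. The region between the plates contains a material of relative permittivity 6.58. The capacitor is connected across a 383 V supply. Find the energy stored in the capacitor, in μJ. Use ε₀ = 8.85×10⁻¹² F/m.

U ≈ 175 μJ

A = π(39.0/2 cm)² = 0.119 m².
C = κε₀A/d = 6.58 × 8.85×10⁻¹² × 0.119 / 2.91×10⁻³ = 2.39×10⁻⁹ F.
U = ½CV² = ½ × 2.39×10⁻⁹ × (383)² = 1.75×10⁻⁴ J.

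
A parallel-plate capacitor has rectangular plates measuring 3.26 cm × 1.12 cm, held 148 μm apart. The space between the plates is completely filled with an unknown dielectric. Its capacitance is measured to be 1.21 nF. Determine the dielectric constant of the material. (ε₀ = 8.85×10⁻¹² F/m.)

A = 3.26 × 1.12 cm² = 3.65×10⁻⁴ m².
κ = Cd/(ε₀A) = 1.21×10⁻⁹ × 1.48×10⁻⁴ / (8.85×10⁻¹² × 3.65×10⁻⁴) = 55.4.

κ ≈ 55.4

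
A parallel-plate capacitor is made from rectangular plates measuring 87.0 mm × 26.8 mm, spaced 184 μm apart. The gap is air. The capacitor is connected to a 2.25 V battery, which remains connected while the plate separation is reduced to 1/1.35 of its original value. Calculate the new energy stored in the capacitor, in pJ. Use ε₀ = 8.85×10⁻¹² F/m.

383 pJ

A = 87.0 × 26.8 mm² = 2.33×10⁻³ m².
Initially C₁ = ε₀A/d = 8.85×10⁻¹² × 2.33×10⁻³ / 1.84×10⁻⁴ = 1.12×10⁻¹⁰ F.
U₁ = 2.84×10⁻¹⁰ J.
Battery connected ⇒ V is held fixed. C₂ = 1.35 C₁ and U = ½CV², so U₂/U₁ = C₂/C₁ = 1.35.
U₂ = 1.35 × 2.84×10⁻¹⁰ = 3.83×10⁻¹⁰ J.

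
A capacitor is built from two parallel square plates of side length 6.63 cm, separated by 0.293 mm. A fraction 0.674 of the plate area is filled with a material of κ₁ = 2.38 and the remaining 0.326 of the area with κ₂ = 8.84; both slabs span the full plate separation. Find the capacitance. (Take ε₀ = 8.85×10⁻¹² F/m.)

A = (6.63 cm)² = 4.40×10⁻³ m².
Side-by-side slabs ⇒ two capacitors in parallel, each spanning the full gap.
C₁ = κ₁ε₀A₁/d = 2.38 × 8.85×10⁻¹² × 2.96×10⁻³ / 2.93×10⁻⁴ = 2.13×10⁻¹⁰ F.
C₂ = κ₂ε₀A₂/d = 8.84 × 8.85×10⁻¹² × 1.43×10⁻³ / 2.93×10⁻⁴ = 3.83×10⁻¹⁰ F.
C = C₁ + C₂ = 5.96×10⁻¹⁰ F.

C ≈ 0.596 nF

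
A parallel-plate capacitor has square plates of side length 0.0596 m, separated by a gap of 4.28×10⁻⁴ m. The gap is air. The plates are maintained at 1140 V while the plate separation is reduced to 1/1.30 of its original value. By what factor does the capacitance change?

C = ε₀A/d scales as 1/d, so C₂/C₁ = d₁/d₂ = 1.30.

C₂/C₁ ≈ 1.30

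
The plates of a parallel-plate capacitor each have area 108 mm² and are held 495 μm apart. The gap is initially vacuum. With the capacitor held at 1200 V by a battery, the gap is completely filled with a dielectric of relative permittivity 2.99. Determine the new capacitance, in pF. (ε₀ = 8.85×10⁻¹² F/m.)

5.77 pF

A = 108 mm² = 1.08×10⁻⁴ m².
Initially C₁ = ε₀A/d = 8.85×10⁻¹² × 1.08×10⁻⁴ / 4.95×10⁻⁴ = 1.93×10⁻¹² F.
C = κε₀A/d scales with κ, so C₂/C₁ = κ = 2.99.
C₂ = 2.99 × 1.93×10⁻¹² = 5.77×10⁻¹² F.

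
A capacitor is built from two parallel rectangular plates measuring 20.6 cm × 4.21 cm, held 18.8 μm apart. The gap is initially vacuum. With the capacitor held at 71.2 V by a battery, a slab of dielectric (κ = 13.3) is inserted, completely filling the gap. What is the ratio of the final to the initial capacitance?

C₂/C₁ ≈ 13.3

C = κε₀A/d scales with κ, so C₂/C₁ = κ = 13.3.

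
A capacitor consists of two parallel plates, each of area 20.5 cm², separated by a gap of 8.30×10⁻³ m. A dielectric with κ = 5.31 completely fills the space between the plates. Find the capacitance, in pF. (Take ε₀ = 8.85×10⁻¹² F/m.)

A = 20.5 cm² = 2.05×10⁻³ m².
C = κε₀A/d = 5.31 × 8.85×10⁻¹² × 2.05×10⁻³ / 8.30×10⁻³ = 1.16×10⁻¹¹ F.

11.6 pF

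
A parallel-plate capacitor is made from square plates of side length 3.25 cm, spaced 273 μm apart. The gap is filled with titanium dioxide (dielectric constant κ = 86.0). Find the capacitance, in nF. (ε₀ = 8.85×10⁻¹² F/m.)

A = (3.25 cm)² = 1.06×10⁻³ m².
C = κε₀A/d = 86.0 × 8.85×10⁻¹² × 1.06×10⁻³ / 2.73×10⁻⁴ = 2.94×10⁻⁹ F.

2.94 nF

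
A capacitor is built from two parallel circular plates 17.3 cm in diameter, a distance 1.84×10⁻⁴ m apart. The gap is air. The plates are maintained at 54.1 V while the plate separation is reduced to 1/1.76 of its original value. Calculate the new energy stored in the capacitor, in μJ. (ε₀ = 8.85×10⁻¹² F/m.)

U ≈ 2.91 μJ

A = π(17.3/2 cm)² = 2.35×10⁻² m².
Initially C₁ = ε₀A/d = 8.85×10⁻¹² × 2.35×10⁻² / 1.84×10⁻⁴ = 1.13×10⁻⁹ F.
U₁ = 1.65×10⁻⁶ J.
Battery connected ⇒ V is held fixed. C₂ = 1.76 C₁ and U = ½CV², so U₂/U₁ = C₂/C₁ = 1.76.
U₂ = 1.76 × 1.65×10⁻⁶ = 2.91×10⁻⁶ J.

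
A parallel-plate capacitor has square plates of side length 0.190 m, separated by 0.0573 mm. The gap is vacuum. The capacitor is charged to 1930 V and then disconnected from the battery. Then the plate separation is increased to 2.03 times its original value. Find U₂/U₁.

Isolated ⇒ Q is held fixed.
C₂ = 0.493 C₁ and U = Q²/(2C), so U₂/U₁ = C₁/C₂ = 2.03.

U₂/U₁ ≈ 2.03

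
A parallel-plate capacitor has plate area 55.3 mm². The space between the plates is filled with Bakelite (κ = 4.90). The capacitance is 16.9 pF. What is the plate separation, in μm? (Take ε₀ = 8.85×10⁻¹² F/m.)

A = 55.3 mm² = 5.53×10⁻⁵ m².
d = κε₀A/C = 4.90 × 8.85×10⁻¹² × 5.53×10⁻⁵ / 1.69×10⁻¹¹ = 1.42×10⁻⁴ m.

d ≈ 142 μm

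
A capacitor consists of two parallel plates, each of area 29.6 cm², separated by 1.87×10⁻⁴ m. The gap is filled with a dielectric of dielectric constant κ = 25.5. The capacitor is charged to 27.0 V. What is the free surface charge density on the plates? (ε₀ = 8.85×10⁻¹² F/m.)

A = 29.6 cm² = 2.96×10⁻³ m².
C = κε₀A/d = 25.5 × 8.85×10⁻¹² × 2.96×10⁻³ / 1.87×10⁻⁴ = 3.57×10⁻⁹ F.
σ = Q/A = CV/A = 3.57×10⁻⁹ × 27.0 / 2.96×10⁻³ = 3.26×10⁻⁵ C/m².

σ ≈ 3.26 nC/cm²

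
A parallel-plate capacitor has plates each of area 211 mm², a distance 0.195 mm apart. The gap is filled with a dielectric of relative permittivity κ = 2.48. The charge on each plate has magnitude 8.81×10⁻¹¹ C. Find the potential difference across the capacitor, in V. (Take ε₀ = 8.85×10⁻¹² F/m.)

A = 211 mm² = 2.11×10⁻⁴ m².
C = κε₀A/d = 2.48 × 8.85×10⁻¹² × 2.11×10⁻⁴ / 1.95×10⁻⁴ = 2.37×10⁻¹¹ F.
V = Q/C = 8.81×10⁻¹¹ / 2.37×10⁻¹¹ = 3.71 V.

V ≈ 3.71 V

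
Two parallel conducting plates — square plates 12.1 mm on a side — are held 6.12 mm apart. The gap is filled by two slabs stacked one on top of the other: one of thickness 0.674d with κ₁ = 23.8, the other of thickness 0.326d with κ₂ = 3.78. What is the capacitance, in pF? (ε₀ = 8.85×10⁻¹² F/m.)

C ≈ 1.85 pF

A = (12.1 mm)² = 1.46×10⁻⁴ m².
Stacked slabs ⇒ two capacitors in series, each with the full plate area.
C₁ = κ₁ε₀A/d₁ = 23.8 × 8.85×10⁻¹² × 1.46×10⁻⁴ / 4.12×10⁻³ = 7.48×10⁻¹² F.
C₂ = κ₂ε₀A/d₂ = 3.78 × 8.85×10⁻¹² × 1.46×10⁻⁴ / 2.00×10⁻³ = 2.45×10⁻¹² F.
C = (1/C₁ + 1/C₂)⁻¹ = 1.85×10⁻¹² F.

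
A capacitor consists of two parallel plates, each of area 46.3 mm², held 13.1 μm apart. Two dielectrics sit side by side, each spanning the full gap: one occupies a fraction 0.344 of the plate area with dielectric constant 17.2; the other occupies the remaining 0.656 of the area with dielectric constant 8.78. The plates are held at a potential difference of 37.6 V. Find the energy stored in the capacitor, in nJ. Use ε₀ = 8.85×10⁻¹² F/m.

A = 46.3 mm² = 4.63×10⁻⁵ m².
Side-by-side slabs ⇒ two capacitors in parallel, each spanning the full gap.
C₁ = κ₁ε₀A₁/d = 17.2 × 8.85×10⁻¹² × 1.59×10⁻⁵ / 1.31×10⁻⁵ = 1.85×10⁻¹⁰ F.
C₂ = κ₂ε₀A₂/d = 8.78 × 8.85×10⁻¹² × 3.04×10⁻⁵ / 1.31×10⁻⁵ = 1.80×10⁻¹⁰ F.
C = C₁ + C₂ = 3.65×10⁻¹⁰ F.
U = ½CV² = ½ × 3.65×10⁻¹⁰ × (37.6)² = 2.58×10⁻⁷ J.

U ≈ 258 nJ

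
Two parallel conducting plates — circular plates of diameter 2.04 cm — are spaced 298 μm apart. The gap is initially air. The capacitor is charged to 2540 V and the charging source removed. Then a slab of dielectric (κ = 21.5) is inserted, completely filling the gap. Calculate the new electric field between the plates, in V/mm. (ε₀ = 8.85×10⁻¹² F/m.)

E ≈ 396 V/mm

A = π(2.04/2 cm)² = 3.27×10⁻⁴ m².
Initially C₁ = ε₀A/d = 8.85×10⁻¹² × 3.27×10⁻⁴ / 2.98×10⁻⁴ = 9.71×10⁻¹² F.
E₁ = 8.52×10⁶ V/m.
Isolated ⇒ Q is held fixed. V₂ = Q/C₂ = V₁/21.5; E = V/d, so E₂/E₁ = (V₂/V₁)(d₁/d₂) = 0.0465.
E₂ = 0.0465 × 8.52×10⁶ = 3.96×10⁵ V/m.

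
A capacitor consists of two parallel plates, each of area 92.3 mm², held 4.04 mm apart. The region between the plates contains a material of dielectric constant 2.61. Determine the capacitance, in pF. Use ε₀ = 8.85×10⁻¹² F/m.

C ≈ 0.528 pF

A = 92.3 mm² = 9.23×10⁻⁵ m².
C = κε₀A/d = 2.61 × 8.85×10⁻¹² × 9.23×10⁻⁵ / 4.04×10⁻³ = 5.28×10⁻¹³ F.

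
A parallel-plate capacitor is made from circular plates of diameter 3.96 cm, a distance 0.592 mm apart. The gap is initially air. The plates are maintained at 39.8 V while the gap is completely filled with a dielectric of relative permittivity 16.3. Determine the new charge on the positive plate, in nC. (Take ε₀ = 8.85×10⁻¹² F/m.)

Q ≈ 11.9 nC

A = π(3.96/2 cm)² = 1.23×10⁻³ m².
Initially C₁ = ε₀A/d = 8.85×10⁻¹² × 1.23×10⁻³ / 5.92×10⁻⁴ = 1.84×10⁻¹¹ F.
Q₁ = 7.33×10⁻¹⁰ C.
Battery connected ⇒ V is held fixed. C₂ = 16.3 C₁ and Q = CV, so Q₂/Q₁ = C₂/C₁ = 16.3.
Q₂ = 16.3 × 7.33×10⁻¹⁰ = 1.19×10⁻⁸ C.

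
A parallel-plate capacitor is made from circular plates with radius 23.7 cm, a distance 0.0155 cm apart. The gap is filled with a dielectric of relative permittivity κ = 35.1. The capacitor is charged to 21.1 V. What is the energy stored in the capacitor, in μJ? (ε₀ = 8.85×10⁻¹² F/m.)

A = π(23.7 cm)² = 0.176 m².
C = κε₀A/d = 35.1 × 8.85×10⁻¹² × 0.176 / 1.55×10⁻⁴ = 3.54×10⁻⁷ F.
U = ½CV² = ½ × 3.54×10⁻⁷ × (21.1)² = 7.87×10⁻⁵ J.

78.7 μJ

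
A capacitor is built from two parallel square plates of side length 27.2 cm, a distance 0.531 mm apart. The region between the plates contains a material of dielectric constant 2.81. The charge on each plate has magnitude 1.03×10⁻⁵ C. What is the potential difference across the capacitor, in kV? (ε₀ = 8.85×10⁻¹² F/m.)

V ≈ 2.97 kV

A = (27.2 cm)² = 7.40×10⁻² m².
C = κε₀A/d = 2.81 × 8.85×10⁻¹² × 7.40×10⁻² / 5.31×10⁻⁴ = 3.46×10⁻⁹ F.
V = Q/C = 1.03×10⁻⁵ / 3.46×10⁻⁹ = 2.97×10³ V.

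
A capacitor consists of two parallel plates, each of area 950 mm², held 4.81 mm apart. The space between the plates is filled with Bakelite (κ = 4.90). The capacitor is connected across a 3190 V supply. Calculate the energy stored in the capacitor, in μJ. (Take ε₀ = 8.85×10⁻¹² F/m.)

U ≈ 43.6 μJ

A = 950 mm² = 9.50×10⁻⁴ m².
C = κε₀A/d = 4.90 × 8.85×10⁻¹² × 9.50×10⁻⁴ / 4.81×10⁻³ = 8.56×10⁻¹² F.
U = ½CV² = ½ × 8.56×10⁻¹² × (3190)² = 4.36×10⁻⁵ J.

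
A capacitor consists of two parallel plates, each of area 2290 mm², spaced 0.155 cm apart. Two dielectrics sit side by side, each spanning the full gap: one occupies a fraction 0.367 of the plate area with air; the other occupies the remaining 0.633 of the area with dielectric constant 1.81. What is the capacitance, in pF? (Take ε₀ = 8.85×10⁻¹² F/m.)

A = 2290 mm² = 2.29×10⁻³ m².
Side-by-side slabs ⇒ two capacitors in parallel, each spanning the full gap.
C₁ = κ₁ε₀A₁/d = 1.00 × 8.85×10⁻¹² × 8.40×10⁻⁴ / 1.55×10⁻³ = 4.80×10⁻¹² F.
C₂ = κ₂ε₀A₂/d = 1.81 × 8.85×10⁻¹² × 1.45×10⁻³ / 1.55×10⁻³ = 1.50×10⁻¹¹ F.
C = C₁ + C₂ = 1.98×10⁻¹¹ F.

19.8 pF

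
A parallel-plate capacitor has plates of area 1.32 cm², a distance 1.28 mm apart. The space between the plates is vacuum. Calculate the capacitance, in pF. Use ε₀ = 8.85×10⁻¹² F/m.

C ≈ 0.913 pF

A = 1.32 cm² = 1.32×10⁻⁴ m².
C = ε₀A/d = 8.85×10⁻¹² × 1.32×10⁻⁴ / 1.28×10⁻³ = 9.13×10⁻¹³ F.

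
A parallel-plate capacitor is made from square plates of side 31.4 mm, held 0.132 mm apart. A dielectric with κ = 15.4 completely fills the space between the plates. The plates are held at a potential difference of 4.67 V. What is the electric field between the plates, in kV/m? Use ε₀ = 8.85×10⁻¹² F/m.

35.4 kV/m

E = V/d = 4.67 / 1.32×10⁻⁴ = 3.54×10⁴ V/m.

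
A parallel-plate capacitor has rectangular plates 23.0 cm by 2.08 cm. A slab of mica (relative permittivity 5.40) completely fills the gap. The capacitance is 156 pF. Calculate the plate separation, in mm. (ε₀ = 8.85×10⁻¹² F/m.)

1.47 mm

A = 23.0 × 2.08 cm² = 4.78×10⁻³ m².
d = κε₀A/C = 5.40 × 8.85×10⁻¹² × 4.78×10⁻³ / 1.56×10⁻¹⁰ = 1.47×10⁻³ m.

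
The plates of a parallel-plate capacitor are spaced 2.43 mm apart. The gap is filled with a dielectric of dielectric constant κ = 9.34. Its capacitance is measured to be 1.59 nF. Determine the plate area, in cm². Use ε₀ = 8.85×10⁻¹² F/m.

A ≈ 467 cm²

A = Cd/(κε₀) = 1.59×10⁻⁹ × 2.43×10⁻³ / (9.34 × 8.85×10⁻¹²) = 4.67×10⁻² m².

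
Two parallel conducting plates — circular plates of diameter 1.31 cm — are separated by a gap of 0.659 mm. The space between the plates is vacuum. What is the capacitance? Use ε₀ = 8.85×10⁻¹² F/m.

1.81 pF

A = π(1.31/2 cm)² = 1.35×10⁻⁴ m².
C = ε₀A/d = 8.85×10⁻¹² × 1.35×10⁻⁴ / 6.59×10⁻⁴ = 1.81×10⁻¹² F.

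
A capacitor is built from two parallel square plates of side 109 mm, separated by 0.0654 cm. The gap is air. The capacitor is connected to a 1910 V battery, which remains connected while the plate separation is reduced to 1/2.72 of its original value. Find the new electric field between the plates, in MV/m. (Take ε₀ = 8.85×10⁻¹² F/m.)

E ≈ 7.94 MV/m

A = (109 mm)² = 1.19×10⁻² m².
Initially C₁ = ε₀A/d = 8.85×10⁻¹² × 1.19×10⁻² / 6.54×10⁻⁴ = 1.61×10⁻¹⁰ F.
E₁ = 2.92×10⁶ V/m.
Battery connected ⇒ V is held fixed. E = V/d, so E₂/E₁ = d₁/d₂ = 2.72.
E₂ = 2.72 × 2.92×10⁶ = 7.94×10⁶ V/m.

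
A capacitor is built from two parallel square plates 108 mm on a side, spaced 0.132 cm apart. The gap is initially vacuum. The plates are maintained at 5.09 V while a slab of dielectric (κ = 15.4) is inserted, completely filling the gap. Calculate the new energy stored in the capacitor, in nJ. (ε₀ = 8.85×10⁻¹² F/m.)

15.6 nJ

A = (108 mm)² = 1.17×10⁻² m².
Initially C₁ = ε₀A/d = 8.85×10⁻¹² × 1.17×10⁻² / 1.32×10⁻³ = 7.82×10⁻¹¹ F.
U₁ = 1.01×10⁻⁹ J.
Battery connected ⇒ V is held fixed. C₂ = 15.4 C₁ and U = ½CV², so U₂/U₁ = C₂/C₁ = 15.4.
U₂ = 15.4 × 1.01×10⁻⁹ = 1.56×10⁻⁸ J.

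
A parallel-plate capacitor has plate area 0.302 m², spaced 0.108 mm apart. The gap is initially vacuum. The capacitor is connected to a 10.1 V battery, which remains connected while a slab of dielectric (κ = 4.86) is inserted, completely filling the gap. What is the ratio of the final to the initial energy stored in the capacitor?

Battery connected ⇒ V is held fixed.
C₂ = 4.86 C₁ and U = ½CV², so U₂/U₁ = C₂/C₁ = 4.86.

4.86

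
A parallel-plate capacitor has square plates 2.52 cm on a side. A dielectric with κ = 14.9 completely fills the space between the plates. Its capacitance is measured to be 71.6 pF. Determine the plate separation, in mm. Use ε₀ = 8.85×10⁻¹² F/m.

A = (2.52 cm)² = 6.35×10⁻⁴ m².
d = κε₀A/C = 14.9 × 8.85×10⁻¹² × 6.35×10⁻⁴ / 7.16×10⁻¹¹ = 1.17×10⁻³ m.

1.17 mm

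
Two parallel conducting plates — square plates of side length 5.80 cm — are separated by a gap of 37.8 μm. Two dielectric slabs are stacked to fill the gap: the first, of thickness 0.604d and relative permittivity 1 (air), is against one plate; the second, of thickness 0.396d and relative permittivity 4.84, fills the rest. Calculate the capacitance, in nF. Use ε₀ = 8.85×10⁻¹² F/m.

A = (5.80 cm)² = 3.36×10⁻³ m².
Stacked slabs ⇒ two capacitors in series, each with the full plate area.
C₁ = κ₁ε₀A/d₁ = 1.00 × 8.85×10⁻¹² × 3.36×10⁻³ / 2.28×10⁻⁵ = 1.30×10⁻⁹ F.
C₂ = κ₂ε₀A/d₂ = 4.84 × 8.85×10⁻¹² × 3.36×10⁻³ / 1.50×10⁻⁵ = 9.63×10⁻⁹ F.
C = (1/C₁ + 1/C₂)⁻¹ = 1.15×10⁻⁹ F.

C ≈ 1.15 nF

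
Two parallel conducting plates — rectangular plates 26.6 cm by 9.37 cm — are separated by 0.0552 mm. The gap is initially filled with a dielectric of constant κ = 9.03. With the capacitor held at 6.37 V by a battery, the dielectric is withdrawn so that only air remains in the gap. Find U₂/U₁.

Battery connected ⇒ V is held fixed.
C₂ = 0.111 C₁ and U = ½CV², so U₂/U₁ = C₂/C₁ = 0.111.

U₂/U₁ ≈ 0.111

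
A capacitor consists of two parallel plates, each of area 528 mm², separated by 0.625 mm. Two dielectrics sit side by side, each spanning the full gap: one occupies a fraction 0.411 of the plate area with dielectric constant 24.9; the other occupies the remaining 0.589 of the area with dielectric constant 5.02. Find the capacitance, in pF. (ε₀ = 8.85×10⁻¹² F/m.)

A = 528 mm² = 5.28×10⁻⁴ m².
Side-by-side slabs ⇒ two capacitors in parallel, each spanning the full gap.
C₁ = κ₁ε₀A₁/d = 24.9 × 8.85×10⁻¹² × 2.17×10⁻⁴ / 6.25×10⁻⁴ = 7.65×10⁻¹¹ F.
C₂ = κ₂ε₀A₂/d = 5.02 × 8.85×10⁻¹² × 3.11×10⁻⁴ / 6.25×10⁻⁴ = 2.21×10⁻¹¹ F.
C = C₁ + C₂ = 9.86×10⁻¹¹ F.

C ≈ 98.6 pF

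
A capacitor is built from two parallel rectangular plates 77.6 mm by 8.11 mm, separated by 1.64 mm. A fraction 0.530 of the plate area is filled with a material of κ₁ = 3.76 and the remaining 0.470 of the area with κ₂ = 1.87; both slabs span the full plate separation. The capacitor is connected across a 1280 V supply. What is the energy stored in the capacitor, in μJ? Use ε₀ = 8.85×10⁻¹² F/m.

A = 77.6 × 8.11 mm² = 6.29×10⁻⁴ m².
Side-by-side slabs ⇒ two capacitors in parallel, each spanning the full gap.
C₁ = κ₁ε₀A₁/d = 3.76 × 8.85×10⁻¹² × 3.34×10⁻⁴ / 1.64×10⁻³ = 6.77×10⁻¹² F.
C₂ = κ₂ε₀A₂/d = 1.87 × 8.85×10⁻¹² × 2.96×10⁻⁴ / 1.64×10⁻³ = 2.98×10⁻¹² F.
C = C₁ + C₂ = 9.75×10⁻¹² F.
U = ½CV² = ½ × 9.75×10⁻¹² × (1280)² = 7.99×10⁻⁶ J.

U ≈ 7.99 μJ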